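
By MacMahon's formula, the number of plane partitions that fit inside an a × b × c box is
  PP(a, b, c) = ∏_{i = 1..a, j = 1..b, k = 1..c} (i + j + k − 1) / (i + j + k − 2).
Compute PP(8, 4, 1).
PP(8, 4, 1) = 495

Evaluate the triple product over i = 1..8, j = 1..4, k = 1..1. The factors are (2/1) · (3/2) · (4/3) · (5/4) · (3/2) · (4/3) · (5/4) · (6/5) · … (32 factors total). The numerators and denominators telescope so the product is an integer; carrying out the multiplication exactly gives PP(8, 4, 1) = 495.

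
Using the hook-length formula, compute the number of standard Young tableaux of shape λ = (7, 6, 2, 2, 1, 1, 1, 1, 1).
# SYT of shape (7, 6, 2, 2, 1, 1, 1, 1, 1) = 787913280

Hook-length formula: f^λ = n! / Π hook(c), product over all cells c of the Young diagram. For λ = (7, 6, 2, 2, 1, 1, 1, 1, 1), n = 22 boxes. Hook lengths by row (left-to-right, top-to-bottom): [15, 9, 6, 5, 4, 3, 1]; [13, 7, 4, 3, 2, 1]; [8, 2]; [7, 1]; [5]; [4]; [3]; [2]; [1]. Product of hooks = 1426553856000. So f^λ = 22! / 1426553856000 = 1124000727777607680000 / 1426553856000 = 787913280.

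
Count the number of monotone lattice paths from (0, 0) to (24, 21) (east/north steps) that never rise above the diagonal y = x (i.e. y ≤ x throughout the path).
Number of paths = 603784920024

By the reflection principle (André's argument), the number of monotone paths to (24, 21) with n ≤ m that never go above y = x is C(45, 24) − C(45, 25) = 3773655750150 − 3169870830126 = 603784920024.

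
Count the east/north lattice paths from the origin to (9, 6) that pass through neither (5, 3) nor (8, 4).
Number of paths = 2232

Inclusion–exclusion. Total paths: C(15, 9) = 5005. Through P₁: C(8, 5)·C(7, 4) = 1960. Through P₂: C(12, 8)·C(3, 1) = 1485. Since P₁ is strictly southwest of P₂, a monotone path through both must visit P₁ then P₂; paths through both = C(8, 5)·C(4, 3)·C(3, 1) = 672. Avoid both = 5005 − 1960 − 1485 + 672 = 2232.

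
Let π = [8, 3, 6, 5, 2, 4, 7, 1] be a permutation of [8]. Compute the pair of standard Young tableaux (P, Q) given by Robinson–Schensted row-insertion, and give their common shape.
P = [1, 4, 7] / [2, 5] / [3] / [6] / [8];  Q = [1, 3, 7] / [2, 6] / [4] / [5] / [8];  common shape = (3, 2, 1, 1, 1)

Row-insert the values π_1, π_2, … into P one at a time, bumping the leftmost entry strictly greater than the inserted value down to the next row. The recording tableau Q records, in position (i, j), the step at which that cell was added to P.
  Insert 8 (step 1): P = [8];  Q = [1]
  Insert 3 (step 2): P = [3] / [8];  Q = [1] / [2]
  Insert 6 (step 3): P = [3, 6] / [8];  Q = [1, 3] / [2]
  Insert 5 (step 4): P = [3, 5] / [6] / [8];  Q = [1, 3] / [2] / [4]
  Insert 2 (step 5): P = [2, 5] / [3] / [6] / [8];  Q = [1, 3] / [2] / [4] / [5]
  Insert 4 (step 6): P = [2, 4] / [3, 5] / [6] / [8];  Q = [1, 3] / [2, 6] / [4] / [5]
  Insert 7 (step 7): P = [2, 4, 7] / [3, 5] / [6] / [8];  Q = [1, 3, 7] / [2, 6] / [4] / [5]
  Insert 1 (step 8): P = [1, 4, 7] / [2, 5] / [3] / [6] / [8];  Q = [1, 3, 7] / [2, 6] / [4] / [5] / [8]
Final shape: (3, 2, 1, 1, 1).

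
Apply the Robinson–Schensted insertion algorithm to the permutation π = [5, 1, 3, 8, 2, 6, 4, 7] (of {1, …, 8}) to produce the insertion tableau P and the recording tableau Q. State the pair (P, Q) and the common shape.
P = [1, 2, 4, 7] / [3, 6] / [5, 8];  Q = [1, 3, 4, 8] / [2, 6] / [5, 7];  common shape = (4, 2, 2)

Row-insert the values π_1, π_2, … into P one at a time, bumping the leftmost entry strictly greater than the inserted value down to the next row. The recording tableau Q records, in position (i, j), the step at which that cell was added to P.
  Insert 5 (step 1): P = [5];  Q = [1]
  Insert 1 (step 2): P = [1] / [5];  Q = [1] / [2]
  Insert 3 (step 3): P = [1, 3] / [5];  Q = [1, 3] / [2]
  Insert 8 (step 4): P = [1, 3, 8] / [5];  Q = [1, 3, 4] / [2]
  Insert 2 (step 5): P = [1, 2, 8] / [3] / [5];  Q = [1, 3, 4] / [2] / [5]
  Insert 6 (step 6): P = [1, 2, 6] / [3, 8] / [5];  Q = [1, 3, 4] / [2, 6] / [5]
  Insert 4 (step 7): P = [1, 2, 4] / [3, 6] / [5, 8];  Q = [1, 3, 4] / [2, 6] / [5, 7]
  Insert 7 (step 8): P = [1, 2, 4, 7] / [3, 6] / [5, 8];  Q = [1, 3, 4, 8] / [2, 6] / [5, 7]
Final shape: (4, 2, 2).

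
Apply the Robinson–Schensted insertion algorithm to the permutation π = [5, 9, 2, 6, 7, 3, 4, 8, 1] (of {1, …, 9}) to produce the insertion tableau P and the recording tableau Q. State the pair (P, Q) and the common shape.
P = [1, 3, 4, 8] / [2, 6, 7] / [5] / [9];  Q = [1, 2, 5, 8] / [3, 4, 7] / [6] / [9];  common shape = (4, 3, 1, 1)

Row-insert the values π_1, π_2, … into P one at a time, bumping the leftmost entry strictly greater than the inserted value down to the next row. The recording tableau Q records, in position (i, j), the step at which that cell was added to P.
  Insert 5 (step 1): P = [5];  Q = [1]
  Insert 9 (step 2): P = [5, 9];  Q = [1, 2]
  Insert 2 (step 3): P = [2, 9] / [5];  Q = [1, 2] / [3]
  Insert 6 (step 4): P = [2, 6] / [5, 9];  Q = [1, 2] / [3, 4]
  Insert 7 (step 5): P = [2, 6, 7] / [5, 9];  Q = [1, 2, 5] / [3, 4]
  Insert 3 (step 6): P = [2, 3, 7] / [5, 6] / [9];  Q = [1, 2, 5] / [3, 4] / [6]
  Insert 4 (step 7): P = [2, 3, 4] / [5, 6, 7] / [9];  Q = [1, 2, 5] / [3, 4, 7] / [6]
  Insert 8 (step 8): P = [2, 3, 4, 8] / [5, 6, 7] / [9];  Q = [1, 2, 5, 8] / [3, 4, 7] / [6]
  Insert 1 (step 9): P = [1, 3, 4, 8] / [2, 6, 7] / [5] / [9];  Q = [1, 2, 5, 8] / [3, 4, 7] / [6] / [9]
Final shape: (4, 3, 1, 1).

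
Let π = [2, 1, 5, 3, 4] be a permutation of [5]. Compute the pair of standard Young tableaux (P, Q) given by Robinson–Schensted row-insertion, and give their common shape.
P = [1, 3, 4] / [2, 5];  Q = [1, 3, 5] / [2, 4];  common shape = (3, 2)

Row-insert the values π_1, π_2, … into P one at a time, bumping the leftmost entry strictly greater than the inserted value down to the next row. The recording tableau Q records, in position (i, j), the step at which that cell was added to P.
  Insert 2 (step 1): P = [2];  Q = [1]
  Insert 1 (step 2): P = [1] / [2];  Q = [1] / [2]
  Insert 5 (step 3): P = [1, 5] / [2];  Q = [1, 3] / [2]
  Insert 3 (step 4): P = [1, 3] / [2, 5];  Q = [1, 3] / [2, 4]
  Insert 4 (step 5): P = [1, 3, 4] / [2, 5];  Q = [1, 3, 5] / [2, 4]
Final shape: (3, 2).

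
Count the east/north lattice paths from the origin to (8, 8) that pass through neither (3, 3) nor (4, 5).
Number of paths = 5520

Inclusion–exclusion. Total paths: C(16, 8) = 12870. Through P₁: C(6, 3)·C(10, 5) = 5040. Through P₂: C(9, 4)·C(7, 4) = 4410. Since P₁ is strictly southwest of P₂, a monotone path through both must visit P₁ then P₂; paths through both = C(6, 3)·C(3, 1)·C(7, 4) = 2100. Avoid both = 12870 − 5040 − 4410 + 2100 = 5520.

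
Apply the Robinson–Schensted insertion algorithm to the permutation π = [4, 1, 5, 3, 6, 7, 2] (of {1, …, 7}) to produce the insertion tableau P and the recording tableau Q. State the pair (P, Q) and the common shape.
P = [1, 2, 6, 7] / [3, 5] / [4];  Q = [1, 3, 5, 6] / [2, 4] / [7];  common shape = (4, 2, 1)

Row-insert the values π_1, π_2, … into P one at a time, bumping the leftmost entry strictly greater than the inserted value down to the next row. The recording tableau Q records, in position (i, j), the step at which that cell was added to P.
  Insert 4 (step 1): P = [4];  Q = [1]
  Insert 1 (step 2): P = [1] / [4];  Q = [1] / [2]
  Insert 5 (step 3): P = [1, 5] / [4];  Q = [1, 3] / [2]
  Insert 3 (step 4): P = [1, 3] / [4, 5];  Q = [1, 3] / [2, 4]
  Insert 6 (step 5): P = [1, 3, 6] / [4, 5];  Q = [1, 3, 5] / [2, 4]
  Insert 7 (step 6): P = [1, 3, 6, 7] / [4, 5];  Q = [1, 3, 5, 6] / [2, 4]
  Insert 2 (step 7): P = [1, 2, 6, 7] / [3, 5] / [4];  Q = [1, 3, 5, 6] / [2, 4] / [7]
Final shape: (4, 2, 1).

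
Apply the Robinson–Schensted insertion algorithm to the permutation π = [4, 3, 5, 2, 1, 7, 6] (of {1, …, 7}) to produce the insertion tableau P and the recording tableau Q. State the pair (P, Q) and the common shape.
P = [1, 5, 6] / [2, 7] / [3] / [4];  Q = [1, 3, 6] / [2, 7] / [4] / [5];  common shape = (3, 2, 1, 1)

Row-insert the values π_1, π_2, … into P one at a time, bumping the leftmost entry strictly greater than the inserted value down to the next row. The recording tableau Q records, in position (i, j), the step at which that cell was added to P.
  Insert 4 (step 1): P = [4];  Q = [1]
  Insert 3 (step 2): P = [3] / [4];  Q = [1] / [2]
  Insert 5 (step 3): P = [3, 5] / [4];  Q = [1, 3] / [2]
  Insert 2 (step 4): P = [2, 5] / [3] / [4];  Q = [1, 3] / [2] / [4]
  Insert 1 (step 5): P = [1, 5] / [2] / [3] / [4];  Q = [1, 3] / [2] / [4] / [5]
  Insert 7 (step 6): P = [1, 5, 7] / [2] / [3] / [4];  Q = [1, 3, 6] / [2] / [4] / [5]
  Insert 6 (step 7): P = [1, 5, 6] / [2, 7] / [3] / [4];  Q = [1, 3, 6] / [2, 7] / [4] / [5]
Final shape: (3, 2, 1, 1).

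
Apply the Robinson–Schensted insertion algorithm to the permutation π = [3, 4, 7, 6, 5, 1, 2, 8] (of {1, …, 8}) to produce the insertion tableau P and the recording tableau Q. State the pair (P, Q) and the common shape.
P = [1, 2, 5, 8] / [3, 4] / [6] / [7];  Q = [1, 2, 3, 8] / [4, 7] / [5] / [6];  common shape = (4, 2, 1, 1)

Row-insert the values π_1, π_2, … into P one at a time, bumping the leftmost entry strictly greater than the inserted value down to the next row. The recording tableau Q records, in position (i, j), the step at which that cell was added to P.
  Insert 3 (step 1): P = [3];  Q = [1]
  Insert 4 (step 2): P = [3, 4];  Q = [1, 2]
  Insert 7 (step 3): P = [3, 4, 7];  Q = [1, 2, 3]
  Insert 6 (step 4): P = [3, 4, 6] / [7];  Q = [1, 2, 3] / [4]
  Insert 5 (step 5): P = [3, 4, 5] / [6] / [7];  Q = [1, 2, 3] / [4] / [5]
  Insert 1 (step 6): P = [1, 4, 5] / [3] / [6] / [7];  Q = [1, 2, 3] / [4] / [5] / [6]
  Insert 2 (step 7): P = [1, 2, 5] / [3, 4] / [6] / [7];  Q = [1, 2, 3] / [4, 7] / [5] / [6]
  Insert 8 (step 8): P = [1, 2, 5, 8] / [3, 4] / [6] / [7];  Q = [1, 2, 3, 8] / [4, 7] / [5] / [6]
Final shape: (4, 2, 1, 1).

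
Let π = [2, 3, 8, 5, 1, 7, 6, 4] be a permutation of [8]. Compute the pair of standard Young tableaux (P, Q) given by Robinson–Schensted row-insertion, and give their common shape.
P = [1, 3, 4, 6] / [2, 5] / [7] / [8];  Q = [1, 2, 3, 6] / [4, 7] / [5] / [8];  common shape = (4, 2, 1, 1)

Row-insert the values π_1, π_2, … into P one at a time, bumping the leftmost entry strictly greater than the inserted value down to the next row. The recording tableau Q records, in position (i, j), the step at which that cell was added to P.
  Insert 2 (step 1): P = [2];  Q = [1]
  Insert 3 (step 2): P = [2, 3];  Q = [1, 2]
  Insert 8 (step 3): P = [2, 3, 8];  Q = [1, 2, 3]
  Insert 5 (step 4): P = [2, 3, 5] / [8];  Q = [1, 2, 3] / [4]
  Insert 1 (step 5): P = [1, 3, 5] / [2] / [8];  Q = [1, 2, 3] / [4] / [5]
  Insert 7 (step 6): P = [1, 3, 5, 7] / [2] / [8];  Q = [1, 2, 3, 6] / [4] / [5]
  Insert 6 (step 7): P = [1, 3, 5, 6] / [2, 7] / [8];  Q = [1, 2, 3, 6] / [4, 7] / [5]
  Insert 4 (step 8): P = [1, 3, 4, 6] / [2, 5] / [7] / [8];  Q = [1, 2, 3, 6] / [4, 7] / [5] / [8]
Final shape: (4, 2, 1, 1).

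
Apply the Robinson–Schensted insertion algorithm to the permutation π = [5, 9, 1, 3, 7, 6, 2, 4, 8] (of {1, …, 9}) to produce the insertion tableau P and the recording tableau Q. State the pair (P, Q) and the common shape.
P = [1, 2, 4, 8] / [3, 6] / [5, 7] / [9];  Q = [1, 2, 5, 9] / [3, 4] / [6, 8] / [7];  common shape = (4, 2, 2, 1)

Row-insert the values π_1, π_2, … into P one at a time, bumping the leftmost entry strictly greater than the inserted value down to the next row. The recording tableau Q records, in position (i, j), the step at which that cell was added to P.
  Insert 5 (step 1): P = [5];  Q = [1]
  Insert 9 (step 2): P = [5, 9];  Q = [1, 2]
  Insert 1 (step 3): P = [1, 9] / [5];  Q = [1, 2] / [3]
  Insert 3 (step 4): P = [1, 3] / [5, 9];  Q = [1, 2] / [3, 4]
  Insert 7 (step 5): P = [1, 3, 7] / [5, 9];  Q = [1, 2, 5] / [3, 4]
  Insert 6 (step 6): P = [1, 3, 6] / [5, 7] / [9];  Q = [1, 2, 5] / [3, 4] / [6]
  Insert 2 (step 7): P = [1, 2, 6] / [3, 7] / [5] / [9];  Q = [1, 2, 5] / [3, 4] / [6] / [7]
  Insert 4 (step 8): P = [1, 2, 4] / [3, 6] / [5, 7] / [9];  Q = [1, 2, 5] / [3, 4] / [6, 8] / [7]
  Insert 8 (step 9): P = [1, 2, 4, 8] / [3, 6] / [5, 7] / [9];  Q = [1, 2, 5, 9] / [3, 4] / [6, 8] / [7]
Final shape: (4, 2, 2, 1).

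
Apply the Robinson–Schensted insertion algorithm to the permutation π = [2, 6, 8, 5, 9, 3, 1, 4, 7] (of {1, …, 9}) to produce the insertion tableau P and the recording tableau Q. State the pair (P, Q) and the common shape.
P = [1, 3, 4, 7] / [2, 8, 9] / [5] / [6];  Q = [1, 2, 3, 5] / [4, 8, 9] / [6] / [7];  common shape = (4, 3, 1, 1)

Row-insert the values π_1, π_2, … into P one at a time, bumping the leftmost entry strictly greater than the inserted value down to the next row. The recording tableau Q records, in position (i, j), the step at which that cell was added to P.
  Insert 2 (step 1): P = [2];  Q = [1]
  Insert 6 (step 2): P = [2, 6];  Q = [1, 2]
  Insert 8 (step 3): P = [2, 6, 8];  Q = [1, 2, 3]
  Insert 5 (step 4): P = [2, 5, 8] / [6];  Q = [1, 2, 3] / [4]
  Insert 9 (step 5): P = [2, 5, 8, 9] / [6];  Q = [1, 2, 3, 5] / [4]
  Insert 3 (step 6): P = [2, 3, 8, 9] / [5] / [6];  Q = [1, 2, 3, 5] / [4] / [6]
  Insert 1 (step 7): P = [1, 3, 8, 9] / [2] / [5] / [6];  Q = [1, 2, 3, 5] / [4] / [6] / [7]
  Insert 4 (step 8): P = [1, 3, 4, 9] / [2, 8] / [5] / [6];  Q = [1, 2, 3, 5] / [4, 8] / [6] / [7]
  Insert 7 (step 9): P = [1, 3, 4, 7] / [2, 8, 9] / [5] / [6];  Q = [1, 2, 3, 5] / [4, 8, 9] / [6] / [7]
Final shape: (4, 3, 1, 1).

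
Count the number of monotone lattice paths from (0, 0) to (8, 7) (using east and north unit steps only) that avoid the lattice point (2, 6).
Number of paths = 6239

Total paths from (0, 0) to (8, 7): C(15, 8) = 6435. Paths through (2, 6): (paths (0, 0) → (2, 6)) × (paths (2, 6) → (8, 7)) = C(8, 2) · C(7, 6) = 28 · 7 = 196. Avoidance count = 6435 − 196 = 6239.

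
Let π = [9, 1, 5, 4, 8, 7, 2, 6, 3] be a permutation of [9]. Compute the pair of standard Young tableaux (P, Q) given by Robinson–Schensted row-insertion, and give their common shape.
P = [1, 2, 3] / [4, 6] / [5, 7] / [8] / [9];  Q = [1, 3, 5] / [2, 6] / [4, 8] / [7] / [9];  common shape = (3, 2, 2, 1, 1)

Row-insert the values π_1, π_2, … into P one at a time, bumping the leftmost entry strictly greater than the inserted value down to the next row. The recording tableau Q records, in position (i, j), the step at which that cell was added to P.
  Insert 9 (step 1): P = [9];  Q = [1]
  Insert 1 (step 2): P = [1] / [9];  Q = [1] / [2]
  Insert 5 (step 3): P = [1, 5] / [9];  Q = [1, 3] / [2]
  Insert 4 (step 4): P = [1, 4] / [5] / [9];  Q = [1, 3] / [2] / [4]
  Insert 8 (step 5): P = [1, 4, 8] / [5] / [9];  Q = [1, 3, 5] / [2] / [4]
  Insert 7 (step 6): P = [1, 4, 7] / [5, 8] / [9];  Q = [1, 3, 5] / [2, 6] / [4]
  Insert 2 (step 7): P = [1, 2, 7] / [4, 8] / [5] / [9];  Q = [1, 3, 5] / [2, 6] / [4] / [7]
  Insert 6 (step 8): P = [1, 2, 6] / [4, 7] / [5, 8] / [9];  Q = [1, 3, 5] / [2, 6] / [4, 8] / [7]
  Insert 3 (step 9): P = [1, 2, 3] / [4, 6] / [5, 7] / [8] / [9];  Q = [1, 3, 5] / [2, 6] / [4, 8] / [7] / [9]
Final shape: (3, 2, 2, 1, 1).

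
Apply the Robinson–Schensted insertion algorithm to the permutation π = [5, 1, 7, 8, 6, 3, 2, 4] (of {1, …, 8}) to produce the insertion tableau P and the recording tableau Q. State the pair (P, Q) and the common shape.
P = [1, 2, 4] / [3, 6, 8] / [5] / [7];  Q = [1, 3, 4] / [2, 5, 8] / [6] / [7];  common shape = (3, 3, 1, 1)

Row-insert the values π_1, π_2, … into P one at a time, bumping the leftmost entry strictly greater than the inserted value down to the next row. The recording tableau Q records, in position (i, j), the step at which that cell was added to P.
  Insert 5 (step 1): P = [5];  Q = [1]
  Insert 1 (step 2): P = [1] / [5];  Q = [1] / [2]
  Insert 7 (step 3): P = [1, 7] / [5];  Q = [1, 3] / [2]
  Insert 8 (step 4): P = [1, 7, 8] / [5];  Q = [1, 3, 4] / [2]
  Insert 6 (step 5): P = [1, 6, 8] / [5, 7];  Q = [1, 3, 4] / [2, 5]
  Insert 3 (step 6): P = [1, 3, 8] / [5, 6] / [7];  Q = [1, 3, 4] / [2, 5] / [6]
  Insert 2 (step 7): P = [1, 2, 8] / [3, 6] / [5] / [7];  Q = [1, 3, 4] / [2, 5] / [6] / [7]
  Insert 4 (step 8): P = [1, 2, 4] / [3, 6, 8] / [5] / [7];  Q = [1, 3, 4] / [2, 5, 8] / [6] / [7]
Final shape: (3, 3, 1, 1).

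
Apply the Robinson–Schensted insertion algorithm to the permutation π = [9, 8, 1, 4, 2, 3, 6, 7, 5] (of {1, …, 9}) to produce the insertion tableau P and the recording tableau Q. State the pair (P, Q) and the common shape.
P = [1, 2, 3, 5, 7] / [4, 6] / [8] / [9];  Q = [1, 4, 6, 7, 8] / [2, 9] / [3] / [5];  common shape = (5, 2, 1, 1)

Row-insert the values π_1, π_2, … into P one at a time, bumping the leftmost entry strictly greater than the inserted value down to the next row. The recording tableau Q records, in position (i, j), the step at which that cell was added to P.
  Insert 9 (step 1): P = [9];  Q = [1]
  Insert 8 (step 2): P = [8] / [9];  Q = [1] / [2]
  Insert 1 (step 3): P = [1] / [8] / [9];  Q = [1] / [2] / [3]
  Insert 4 (step 4): P = [1, 4] / [8] / [9];  Q = [1, 4] / [2] / [3]
  Insert 2 (step 5): P = [1, 2] / [4] / [8] / [9];  Q = [1, 4] / [2] / [3] / [5]
  Insert 3 (step 6): P = [1, 2, 3] / [4] / [8] / [9];  Q = [1, 4, 6] / [2] / [3] / [5]
  Insert 6 (step 7): P = [1, 2, 3, 6] / [4] / [8] / [9];  Q = [1, 4, 6, 7] / [2] / [3] / [5]
  Insert 7 (step 8): P = [1, 2, 3, 6, 7] / [4] / [8] / [9];  Q = [1, 4, 6, 7, 8] / [2] / [3] / [5]
  Insert 5 (step 9): P = [1, 2, 3, 5, 7] / [4, 6] / [8] / [9];  Q = [1, 4, 6, 7, 8] / [2, 9] / [3] / [5]
Final shape: (5, 2, 1, 1).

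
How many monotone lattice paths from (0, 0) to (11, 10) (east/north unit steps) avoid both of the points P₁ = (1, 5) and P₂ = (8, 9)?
Number of paths = 245378

Inclusion–exclusion. Total paths: C(21, 11) = 352716. Through P₁: C(6, 1)·C(15, 10) = 18018. Through P₂: C(17, 8)·C(4, 3) = 97240. Since P₁ is strictly southwest of P₂, a monotone path through both must visit P₁ then P₂; paths through both = C(6, 1)·C(11, 7)·C(4, 3) = 7920. Avoid both = 352716 − 18018 − 97240 + 7920 = 245378.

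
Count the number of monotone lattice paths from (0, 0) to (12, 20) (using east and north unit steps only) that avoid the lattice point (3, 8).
Number of paths = 177294390

Total paths from (0, 0) to (12, 20): C(32, 12) = 225792840. Paths through (3, 8): (paths (0, 0) → (3, 8)) × (paths (3, 8) → (12, 20)) = C(11, 3) · C(21, 9) = 165 · 293930 = 48498450. Avoidance count = 225792840 − 48498450 = 177294390.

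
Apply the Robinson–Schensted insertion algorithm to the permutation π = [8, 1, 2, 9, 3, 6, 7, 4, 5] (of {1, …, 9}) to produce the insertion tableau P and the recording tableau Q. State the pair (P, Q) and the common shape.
P = [1, 2, 3, 4, 5] / [6, 7] / [8, 9];  Q = [1, 3, 4, 6, 7] / [2, 5] / [8, 9];  common shape = (5, 2, 2)

Row-insert the values π_1, π_2, … into P one at a time, bumping the leftmost entry strictly greater than the inserted value down to the next row. The recording tableau Q records, in position (i, j), the step at which that cell was added to P.
  Insert 8 (step 1): P = [8];  Q = [1]
  Insert 1 (step 2): P = [1] / [8];  Q = [1] / [2]
  Insert 2 (step 3): P = [1, 2] / [8];  Q = [1, 3] / [2]
  Insert 9 (step 4): P = [1, 2, 9] / [8];  Q = [1, 3, 4] / [2]
  Insert 3 (step 5): P = [1, 2, 3] / [8, 9];  Q = [1, 3, 4] / [2, 5]
  Insert 6 (step 6): P = [1, 2, 3, 6] / [8, 9];  Q = [1, 3, 4, 6] / [2, 5]
  Insert 7 (step 7): P = [1, 2, 3, 6, 7] / [8, 9];  Q = [1, 3, 4, 6, 7] / [2, 5]
  Insert 4 (step 8): P = [1, 2, 3, 4, 7] / [6, 9] / [8];  Q = [1, 3, 4, 6, 7] / [2, 5] / [8]
  Insert 5 (step 9): P = [1, 2, 3, 4, 5] / [6, 7] / [8, 9];  Q = [1, 3, 4, 6, 7] / [2, 5] / [8, 9]
Final shape: (5, 2, 2).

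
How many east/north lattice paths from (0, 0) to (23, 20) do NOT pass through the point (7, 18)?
Number of paths = 960493371120

Total paths from (0, 0) to (23, 20): C(43, 23) = 960566918220. Paths through (7, 18): (paths (0, 0) → (7, 18)) × (paths (7, 18) → (23, 20)) = C(25, 7) · C(18, 16) = 480700 · 153 = 73547100. Avoidance count = 960566918220 − 73547100 = 960493371120.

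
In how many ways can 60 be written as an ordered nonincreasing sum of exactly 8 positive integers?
p(60, 8 parts) = 37638

Partitions of n into exactly k parts are in bijection with partitions of n − k into at most k parts (subtract 1 from each part). So p(60, exactly 8) = p(52, parts ≤ 8). Computing via the recurrence p(m, j) = p(m, j−1) + p(m−j, j) gives 37638.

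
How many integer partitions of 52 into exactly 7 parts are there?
p(52, 7 parts) = 11044

Partitions of n into exactly k parts are in bijection with partitions of n − k into at most k parts (subtract 1 from each part). So p(52, exactly 7) = p(45, parts ≤ 7). Computing via the recurrence p(m, j) = p(m, j−1) + p(m−j, j) gives 11044.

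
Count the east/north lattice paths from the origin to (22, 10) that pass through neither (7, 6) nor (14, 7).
Number of paths = 40939944

Inclusion–exclusion. Total paths: C(32, 22) = 64512240. Through P₁: C(13, 7)·C(19, 15) = 6651216. Through P₂: C(21, 14)·C(11, 8) = 19186200. Since P₁ is strictly southwest of P₂, a monotone path through both must visit P₁ then P₂; paths through both = C(13, 7)·C(8, 7)·C(11, 8) = 2265120. Avoid both = 64512240 − 6651216 − 19186200 + 2265120 = 40939944.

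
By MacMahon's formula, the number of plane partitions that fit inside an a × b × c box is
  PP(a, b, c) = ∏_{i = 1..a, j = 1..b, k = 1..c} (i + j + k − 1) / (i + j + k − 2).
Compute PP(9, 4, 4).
PP(9, 4, 4) = 677352676

Evaluate the triple product over i = 1..9, j = 1..4, k = 1..4. The factors are (2/1) · (3/2) · (4/3) · (5/4) · (3/2) · (4/3) · (5/4) · (6/5) · … (144 factors total). The numerators and denominators telescope so the product is an integer; carrying out the multiplication exactly gives PP(9, 4, 4) = 677352676.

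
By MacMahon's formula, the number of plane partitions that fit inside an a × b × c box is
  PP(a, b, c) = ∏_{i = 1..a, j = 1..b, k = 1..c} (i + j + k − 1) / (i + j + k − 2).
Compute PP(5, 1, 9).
PP(5, 1, 9) = 2002

Evaluate the triple product over i = 1..5, j = 1..1, k = 1..9. The factors are (2/1) · (3/2) · (4/3) · (5/4) · (6/5) · (7/6) · (8/7) · (9/8) · … (45 factors total). The numerators and denominators telescope so the product is an integer; carrying out the multiplication exactly gives PP(5, 1, 9) = 2002.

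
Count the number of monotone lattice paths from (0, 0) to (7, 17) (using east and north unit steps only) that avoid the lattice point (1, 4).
Number of paths = 210444

Total paths from (0, 0) to (7, 17): C(24, 7) = 346104. Paths through (1, 4): (paths (0, 0) → (1, 4)) × (paths (1, 4) → (7, 17)) = C(5, 1) · C(19, 6) = 5 · 27132 = 135660. Avoidance count = 346104 − 135660 = 210444.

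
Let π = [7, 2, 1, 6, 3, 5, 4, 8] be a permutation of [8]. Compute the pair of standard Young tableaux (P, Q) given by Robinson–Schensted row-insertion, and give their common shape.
P = [1, 3, 4, 8] / [2, 5] / [6] / [7];  Q = [1, 4, 6, 8] / [2, 5] / [3] / [7];  common shape = (4, 2, 1, 1)

Row-insert the values π_1, π_2, … into P one at a time, bumping the leftmost entry strictly greater than the inserted value down to the next row. The recording tableau Q records, in position (i, j), the step at which that cell was added to P.
  Insert 7 (step 1): P = [7];  Q = [1]
  Insert 2 (step 2): P = [2] / [7];  Q = [1] / [2]
  Insert 1 (step 3): P = [1] / [2] / [7];  Q = [1] / [2] / [3]
  Insert 6 (step 4): P = [1, 6] / [2] / [7];  Q = [1, 4] / [2] / [3]
  Insert 3 (step 5): P = [1, 3] / [2, 6] / [7];  Q = [1, 4] / [2, 5] / [3]
  Insert 5 (step 6): P = [1, 3, 5] / [2, 6] / [7];  Q = [1, 4, 6] / [2, 5] / [3]
  Insert 4 (step 7): P = [1, 3, 4] / [2, 5] / [6] / [7];  Q = [1, 4, 6] / [2, 5] / [3] / [7]
  Insert 8 (step 8): P = [1, 3, 4, 8] / [2, 5] / [6] / [7];  Q = [1, 4, 6, 8] / [2, 5] / [3] / [7]
Final shape: (4, 2, 1, 1).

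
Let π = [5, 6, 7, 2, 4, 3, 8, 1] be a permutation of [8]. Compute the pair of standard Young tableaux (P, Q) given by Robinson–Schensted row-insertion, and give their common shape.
P = [1, 3, 7, 8] / [2, 6] / [4] / [5];  Q = [1, 2, 3, 7] / [4, 5] / [6] / [8];  common shape = (4, 2, 1, 1)

Row-insert the values π_1, π_2, … into P one at a time, bumping the leftmost entry strictly greater than the inserted value down to the next row. The recording tableau Q records, in position (i, j), the step at which that cell was added to P.
  Insert 5 (step 1): P = [5];  Q = [1]
  Insert 6 (step 2): P = [5, 6];  Q = [1, 2]
  Insert 7 (step 3): P = [5, 6, 7];  Q = [1, 2, 3]
  Insert 2 (step 4): P = [2, 6, 7] / [5];  Q = [1, 2, 3] / [4]
  Insert 4 (step 5): P = [2, 4, 7] / [5, 6];  Q = [1, 2, 3] / [4, 5]
  Insert 3 (step 6): P = [2, 3, 7] / [4, 6] / [5];  Q = [1, 2, 3] / [4, 5] / [6]
  Insert 8 (step 7): P = [2, 3, 7, 8] / [4, 6] / [5];  Q = [1, 2, 3, 7] / [4, 5] / [6]
  Insert 1 (step 8): P = [1, 3, 7, 8] / [2, 6] / [4] / [5];  Q = [1, 2, 3, 7] / [4, 5] / [6] / [8]
Final shape: (4, 2, 1, 1).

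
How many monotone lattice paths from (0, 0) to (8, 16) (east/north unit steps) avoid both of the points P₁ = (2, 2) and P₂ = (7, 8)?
Number of paths = 469944

Inclusion–exclusion. Total paths: C(24, 8) = 735471. Through P₁: C(4, 2)·C(20, 6) = 232560. Through P₂: C(15, 7)·C(9, 1) = 57915. Since P₁ is strictly southwest of P₂, a monotone path through both must visit P₁ then P₂; paths through both = C(4, 2)·C(11, 5)·C(9, 1) = 24948. Avoid both = 735471 − 232560 − 57915 + 24948 = 469944.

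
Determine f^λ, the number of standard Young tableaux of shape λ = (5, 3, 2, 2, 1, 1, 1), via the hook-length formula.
# SYT of shape (5, 3, 2, 2, 1, 1, 1) = 184275

Hook-length formula: f^λ = n! / Π hook(c), product over all cells c of the Young diagram. For λ = (5, 3, 2, 2, 1, 1, 1), n = 15 boxes. Hook lengths by row (left-to-right, top-to-bottom): [11, 7, 4, 2, 1]; [8, 4, 1]; [6, 2]; [5, 1]; [3]; [2]; [1]. Product of hooks = 7096320. So f^λ = 15! / 7096320 = 1307674368000 / 7096320 = 184275.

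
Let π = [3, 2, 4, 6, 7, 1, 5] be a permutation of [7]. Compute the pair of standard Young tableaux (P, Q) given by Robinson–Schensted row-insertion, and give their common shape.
P = [1, 4, 5, 7] / [2, 6] / [3];  Q = [1, 3, 4, 5] / [2, 7] / [6];  common shape = (4, 2, 1)

Row-insert the values π_1, π_2, … into P one at a time, bumping the leftmost entry strictly greater than the inserted value down to the next row. The recording tableau Q records, in position (i, j), the step at which that cell was added to P.
  Insert 3 (step 1): P = [3];  Q = [1]
  Insert 2 (step 2): P = [2] / [3];  Q = [1] / [2]
  Insert 4 (step 3): P = [2, 4] / [3];  Q = [1, 3] / [2]
  Insert 6 (step 4): P = [2, 4, 6] / [3];  Q = [1, 3, 4] / [2]
  Insert 7 (step 5): P = [2, 4, 6, 7] / [3];  Q = [1, 3, 4, 5] / [2]
  Insert 1 (step 6): P = [1, 4, 6, 7] / [2] / [3];  Q = [1, 3, 4, 5] / [2] / [6]
  Insert 5 (step 7): P = [1, 4, 5, 7] / [2, 6] / [3];  Q = [1, 3, 4, 5] / [2, 7] / [6]
Final shape: (4, 2, 1).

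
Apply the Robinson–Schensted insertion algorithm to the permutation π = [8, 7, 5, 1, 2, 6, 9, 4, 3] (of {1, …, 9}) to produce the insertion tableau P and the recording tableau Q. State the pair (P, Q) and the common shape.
P = [1, 2, 3, 9] / [4, 6] / [5] / [7] / [8];  Q = [1, 5, 6, 7] / [2, 8] / [3] / [4] / [9];  common shape = (4, 2, 1, 1, 1)

Row-insert the values π_1, π_2, … into P one at a time, bumping the leftmost entry strictly greater than the inserted value down to the next row. The recording tableau Q records, in position (i, j), the step at which that cell was added to P.
  Insert 8 (step 1): P = [8];  Q = [1]
  Insert 7 (step 2): P = [7] / [8];  Q = [1] / [2]
  Insert 5 (step 3): P = [5] / [7] / [8];  Q = [1] / [2] / [3]
  Insert 1 (step 4): P = [1] / [5] / [7] / [8];  Q = [1] / [2] / [3] / [4]
  Insert 2 (step 5): P = [1, 2] / [5] / [7] / [8];  Q = [1, 5] / [2] / [3] / [4]
  Insert 6 (step 6): P = [1, 2, 6] / [5] / [7] / [8];  Q = [1, 5, 6] / [2] / [3] / [4]
  Insert 9 (step 7): P = [1, 2, 6, 9] / [5] / [7] / [8];  Q = [1, 5, 6, 7] / [2] / [3] / [4]
  Insert 4 (step 8): P = [1, 2, 4, 9] / [5, 6] / [7] / [8];  Q = [1, 5, 6, 7] / [2, 8] / [3] / [4]
  Insert 3 (step 9): P = [1, 2, 3, 9] / [4, 6] / [5] / [7] / [8];  Q = [1, 5, 6, 7] / [2, 8] / [3] / [4] / [9]
Final shape: (4, 2, 1, 1, 1).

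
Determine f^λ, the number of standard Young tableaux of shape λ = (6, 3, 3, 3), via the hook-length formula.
# SYT of shape (6, 3, 3, 3) = 50050

Hook-length formula: f^λ = n! / Π hook(c), product over all cells c of the Young diagram. For λ = (6, 3, 3, 3), n = 15 boxes. Hook lengths by row (left-to-right, top-to-bottom): [9, 8, 7, 3, 2, 1]; [5, 4, 3]; [4, 3, 2]; [3, 2, 1]. Product of hooks = 26127360. So f^λ = 15! / 26127360 = 1307674368000 / 26127360 = 50050.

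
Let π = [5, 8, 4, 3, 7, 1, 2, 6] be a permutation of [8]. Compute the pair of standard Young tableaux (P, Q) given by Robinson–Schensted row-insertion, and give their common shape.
P = [1, 2, 6] / [3, 7] / [4, 8] / [5];  Q = [1, 2, 8] / [3, 5] / [4, 7] / [6];  common shape = (3, 2, 2, 1)

Row-insert the values π_1, π_2, … into P one at a time, bumping the leftmost entry strictly greater than the inserted value down to the next row. The recording tableau Q records, in position (i, j), the step at which that cell was added to P.
  Insert 5 (step 1): P = [5];  Q = [1]
  Insert 8 (step 2): P = [5, 8];  Q = [1, 2]
  Insert 4 (step 3): P = [4, 8] / [5];  Q = [1, 2] / [3]
  Insert 3 (step 4): P = [3, 8] / [4] / [5];  Q = [1, 2] / [3] / [4]
  Insert 7 (step 5): P = [3, 7] / [4, 8] / [5];  Q = [1, 2] / [3, 5] / [4]
  Insert 1 (step 6): P = [1, 7] / [3, 8] / [4] / [5];  Q = [1, 2] / [3, 5] / [4] / [6]
  Insert 2 (step 7): P = [1, 2] / [3, 7] / [4, 8] / [5];  Q = [1, 2] / [3, 5] / [4, 7] / [6]
  Insert 6 (step 8): P = [1, 2, 6] / [3, 7] / [4, 8] / [5];  Q = [1, 2, 8] / [3, 5] / [4, 7] / [6]
Final shape: (3, 2, 2, 1).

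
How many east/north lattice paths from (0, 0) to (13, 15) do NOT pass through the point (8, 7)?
Number of paths = 29160315

Total paths from (0, 0) to (13, 15): C(28, 13) = 37442160. Paths through (8, 7): (paths (0, 0) → (8, 7)) × (paths (8, 7) → (13, 15)) = C(15, 8) · C(13, 5) = 6435 · 1287 = 8281845. Avoidance count = 37442160 − 8281845 = 29160315.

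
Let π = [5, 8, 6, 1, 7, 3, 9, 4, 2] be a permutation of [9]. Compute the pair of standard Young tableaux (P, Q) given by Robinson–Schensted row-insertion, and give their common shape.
P = [1, 2, 4, 9] / [3, 6, 7] / [5] / [8];  Q = [1, 2, 5, 7] / [3, 6, 8] / [4] / [9];  common shape = (4, 3, 1, 1)

Row-insert the values π_1, π_2, … into P one at a time, bumping the leftmost entry strictly greater than the inserted value down to the next row. The recording tableau Q records, in position (i, j), the step at which that cell was added to P.
  Insert 5 (step 1): P = [5];  Q = [1]
  Insert 8 (step 2): P = [5, 8];  Q = [1, 2]
  Insert 6 (step 3): P = [5, 6] / [8];  Q = [1, 2] / [3]
  Insert 1 (step 4): P = [1, 6] / [5] / [8];  Q = [1, 2] / [3] / [4]
  Insert 7 (step 5): P = [1, 6, 7] / [5] / [8];  Q = [1, 2, 5] / [3] / [4]
  Insert 3 (step 6): P = [1, 3, 7] / [5, 6] / [8];  Q = [1, 2, 5] / [3, 6] / [4]
  Insert 9 (step 7): P = [1, 3, 7, 9] / [5, 6] / [8];  Q = [1, 2, 5, 7] / [3, 6] / [4]
  Insert 4 (step 8): P = [1, 3, 4, 9] / [5, 6, 7] / [8];  Q = [1, 2, 5, 7] / [3, 6, 8] / [4]
  Insert 2 (step 9): P = [1, 2, 4, 9] / [3, 6, 7] / [5] / [8];  Q = [1, 2, 5, 7] / [3, 6, 8] / [4] / [9]
Final shape: (4, 3, 1, 1).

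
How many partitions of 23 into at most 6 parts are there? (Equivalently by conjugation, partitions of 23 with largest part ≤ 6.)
p(23, parts ≤ 6) = 454

Use the recurrence p(n, m) = p(n, m−1) + p(n−m, m): either the largest part is < m (count p(n, m−1)) or the largest part is exactly m (remove one copy of m, count p(n−m, m)). With p(0, ·) = 1 this gives p(23, parts ≤ 6) = 454. (By conjugating Young diagrams, this also counts partitions of 23 into at most 6 parts.)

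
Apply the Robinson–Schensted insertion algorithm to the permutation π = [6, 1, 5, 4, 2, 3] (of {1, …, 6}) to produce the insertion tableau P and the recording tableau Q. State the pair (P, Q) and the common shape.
P = [1, 2, 3] / [4] / [5] / [6];  Q = [1, 3, 6] / [2] / [4] / [5];  common shape = (3, 1, 1, 1)

Row-insert the values π_1, π_2, … into P one at a time, bumping the leftmost entry strictly greater than the inserted value down to the next row. The recording tableau Q records, in position (i, j), the step at which that cell was added to P.
  Insert 6 (step 1): P = [6];  Q = [1]
  Insert 1 (step 2): P = [1] / [6];  Q = [1] / [2]
  Insert 5 (step 3): P = [1, 5] / [6];  Q = [1, 3] / [2]
  Insert 4 (step 4): P = [1, 4] / [5] / [6];  Q = [1, 3] / [2] / [4]
  Insert 2 (step 5): P = [1, 2] / [4] / [5] / [6];  Q = [1, 3] / [2] / [4] / [5]
  Insert 3 (step 6): P = [1, 2, 3] / [4] / [5] / [6];  Q = [1, 3, 6] / [2] / [4] / [5]
Final shape: (3, 1, 1, 1).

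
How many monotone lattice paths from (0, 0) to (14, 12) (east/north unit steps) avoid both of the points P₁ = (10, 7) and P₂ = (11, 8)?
Number of paths = 5923242

Inclusion–exclusion. Total paths: C(26, 14) = 9657700. Through P₁: C(17, 10)·C(9, 4) = 2450448. Through P₂: C(19, 11)·C(7, 3) = 2645370. Since P₁ is strictly southwest of P₂, a monotone path through both must visit P₁ then P₂; paths through both = C(17, 10)·C(2, 1)·C(7, 3) = 1361360. Avoid both = 9657700 − 2450448 − 2645370 + 1361360 = 5923242.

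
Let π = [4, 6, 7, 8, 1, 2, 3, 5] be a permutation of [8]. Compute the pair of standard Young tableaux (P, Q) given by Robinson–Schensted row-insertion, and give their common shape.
P = [1, 2, 3, 5] / [4, 6, 7, 8];  Q = [1, 2, 3, 4] / [5, 6, 7, 8];  common shape = (4, 4)

Row-insert the values π_1, π_2, … into P one at a time, bumping the leftmost entry strictly greater than the inserted value down to the next row. The recording tableau Q records, in position (i, j), the step at which that cell was added to P.
  Insert 4 (step 1): P = [4];  Q = [1]
  Insert 6 (step 2): P = [4, 6];  Q = [1, 2]
  Insert 7 (step 3): P = [4, 6, 7];  Q = [1, 2, 3]
  Insert 8 (step 4): P = [4, 6, 7, 8];  Q = [1, 2, 3, 4]
  Insert 1 (step 5): P = [1, 6, 7, 8] / [4];  Q = [1, 2, 3, 4] / [5]
  Insert 2 (step 6): P = [1, 2, 7, 8] / [4, 6];  Q = [1, 2, 3, 4] / [5, 6]
  Insert 3 (step 7): P = [1, 2, 3, 8] / [4, 6, 7];  Q = [1, 2, 3, 4] / [5, 6, 7]
  Insert 5 (step 8): P = [1, 2, 3, 5] / [4, 6, 7, 8];  Q = [1, 2, 3, 4] / [5, 6, 7, 8]
Final shape: (4, 4).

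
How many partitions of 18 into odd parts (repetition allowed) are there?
p_odd(18) = 46

Enumerate partitions using only odd parts via the recurrence o(n, m) = o(n, m−2) + o(n−m, m) over odd m, starting from the largest odd part ≤ n. This gives p_odd(18) = 46. (Euler's theorem: equals the count of distinct-part partitions.)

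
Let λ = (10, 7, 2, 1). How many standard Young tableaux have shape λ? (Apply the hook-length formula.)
# SYT of shape (10, 7, 2, 1) = 8268800

Hook-length formula: f^λ = n! / Π hook(c), product over all cells c of the Young diagram. For λ = (10, 7, 2, 1), n = 20 boxes. Hook lengths by row (left-to-right, top-to-bottom): [13, 11, 9, 8, 7, 6, 5, 3, 2, 1]; [9, 7, 5, 4, 3, 2, 1]; [3, 1]; [1]. Product of hooks = 294226732800. So f^λ = 20! / 294226732800 = 2432902008176640000 / 294226732800 = 8268800.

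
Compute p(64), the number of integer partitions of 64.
p(64) = 1741630

Compute p(n) via the recurrence p(n, m) = p(n, m−1) + p(n−m, m), where p(n, m) counts partitions of n with all parts ≤ m and p(n) = p(n, n). The base cases are p(0, m) = 1 and p(n, 0) = 0 for n > 0. Filling the table yields p(64) = 1741630. (Euler's pentagonal recurrence is an alternative.)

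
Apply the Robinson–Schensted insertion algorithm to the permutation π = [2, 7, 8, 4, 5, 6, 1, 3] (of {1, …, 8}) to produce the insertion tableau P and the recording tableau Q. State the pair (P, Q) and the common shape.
P = [1, 3, 5, 6] / [2, 4] / [7, 8];  Q = [1, 2, 3, 6] / [4, 5] / [7, 8];  common shape = (4, 2, 2)

Row-insert the values π_1, π_2, … into P one at a time, bumping the leftmost entry strictly greater than the inserted value down to the next row. The recording tableau Q records, in position (i, j), the step at which that cell was added to P.
  Insert 2 (step 1): P = [2];  Q = [1]
  Insert 7 (step 2): P = [2, 7];  Q = [1, 2]
  Insert 8 (step 3): P = [2, 7, 8];  Q = [1, 2, 3]
  Insert 4 (step 4): P = [2, 4, 8] / [7];  Q = [1, 2, 3] / [4]
  Insert 5 (step 5): P = [2, 4, 5] / [7, 8];  Q = [1, 2, 3] / [4, 5]
  Insert 6 (step 6): P = [2, 4, 5, 6] / [7, 8];  Q = [1, 2, 3, 6] / [4, 5]
  Insert 1 (step 7): P = [1, 4, 5, 6] / [2, 8] / [7];  Q = [1, 2, 3, 6] / [4, 5] / [7]
  Insert 3 (step 8): P = [1, 3, 5, 6] / [2, 4] / [7, 8];  Q = [1, 2, 3, 6] / [4, 5] / [7, 8]
Final shape: (4, 2, 2).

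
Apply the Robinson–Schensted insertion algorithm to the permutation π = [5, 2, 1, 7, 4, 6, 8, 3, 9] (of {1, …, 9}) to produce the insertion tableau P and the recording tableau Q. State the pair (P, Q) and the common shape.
P = [1, 3, 6, 8, 9] / [2, 4] / [5, 7];  Q = [1, 4, 6, 7, 9] / [2, 5] / [3, 8];  common shape = (5, 2, 2)

Row-insert the values π_1, π_2, … into P one at a time, bumping the leftmost entry strictly greater than the inserted value down to the next row. The recording tableau Q records, in position (i, j), the step at which that cell was added to P.
  Insert 5 (step 1): P = [5];  Q = [1]
  Insert 2 (step 2): P = [2] / [5];  Q = [1] / [2]
  Insert 1 (step 3): P = [1] / [2] / [5];  Q = [1] / [2] / [3]
  Insert 7 (step 4): P = [1, 7] / [2] / [5];  Q = [1, 4] / [2] / [3]
  Insert 4 (step 5): P = [1, 4] / [2, 7] / [5];  Q = [1, 4] / [2, 5] / [3]
  Insert 6 (step 6): P = [1, 4, 6] / [2, 7] / [5];  Q = [1, 4, 6] / [2, 5] / [3]
  Insert 8 (step 7): P = [1, 4, 6, 8] / [2, 7] / [5];  Q = [1, 4, 6, 7] / [2, 5] / [3]
  Insert 3 (step 8): P = [1, 3, 6, 8] / [2, 4] / [5, 7];  Q = [1, 4, 6, 7] / [2, 5] / [3, 8]
  Insert 9 (step 9): P = [1, 3, 6, 8, 9] / [2, 4] / [5, 7];  Q = [1, 4, 6, 7, 9] / [2, 5] / [3, 8]
Final shape: (5, 2, 2).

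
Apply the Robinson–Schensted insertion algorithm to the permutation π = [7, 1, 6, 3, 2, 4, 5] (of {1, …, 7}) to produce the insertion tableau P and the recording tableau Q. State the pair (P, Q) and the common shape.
P = [1, 2, 4, 5] / [3] / [6] / [7];  Q = [1, 3, 6, 7] / [2] / [4] / [5];  common shape = (4, 1, 1, 1)

Row-insert the values π_1, π_2, … into P one at a time, bumping the leftmost entry strictly greater than the inserted value down to the next row. The recording tableau Q records, in position (i, j), the step at which that cell was added to P.
  Insert 7 (step 1): P = [7];  Q = [1]
  Insert 1 (step 2): P = [1] / [7];  Q = [1] / [2]
  Insert 6 (step 3): P = [1, 6] / [7];  Q = [1, 3] / [2]
  Insert 3 (step 4): P = [1, 3] / [6] / [7];  Q = [1, 3] / [2] / [4]
  Insert 2 (step 5): P = [1, 2] / [3] / [6] / [7];  Q = [1, 3] / [2] / [4] / [5]
  Insert 4 (step 6): P = [1, 2, 4] / [3] / [6] / [7];  Q = [1, 3, 6] / [2] / [4] / [5]
  Insert 5 (step 7): P = [1, 2, 4, 5] / [3] / [6] / [7];  Q = [1, 3, 6, 7] / [2] / [4] / [5]
Final shape: (4, 1, 1, 1).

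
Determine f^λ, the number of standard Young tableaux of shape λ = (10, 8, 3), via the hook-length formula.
# SYT of shape (10, 8, 3) = 7936110

Hook-length formula: f^λ = n! / Π hook(c), product over all cells c of the Young diagram. For λ = (10, 8, 3), n = 21 boxes. Hook lengths by row (left-to-right, top-to-bottom): [12, 11, 10, 8, 7, 6, 5, 4, 2, 1]; [9, 8, 7, 5, 4, 3, 2, 1]; [3, 2, 1]. Product of hooks = 6437781504000. So f^λ = 21! / 6437781504000 = 51090942171709440000 / 6437781504000 = 7936110.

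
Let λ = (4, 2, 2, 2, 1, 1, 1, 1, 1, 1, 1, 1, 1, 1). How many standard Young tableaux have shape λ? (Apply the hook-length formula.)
# SYT of shape (4, 2, 2, 2, 1, 1, 1, 1, 1, 1, 1, 1, 1, 1) = 250800

Hook-length formula: f^λ = n! / Π hook(c), product over all cells c of the Young diagram. For λ = (4, 2, 2, 2, 1, 1, 1, 1, 1, 1, 1, 1, 1, 1), n = 20 boxes. Hook lengths by row (left-to-right, top-to-bottom): [17, 6, 2, 1]; [14, 3]; [13, 2]; [12, 1]; [10]; [9]; [8]; [7]; [6]; [5]; [4]; [3]; [2]; [1]. Product of hooks = 9700566220800. So f^λ = 20! / 9700566220800 = 2432902008176640000 / 9700566220800 = 250800.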